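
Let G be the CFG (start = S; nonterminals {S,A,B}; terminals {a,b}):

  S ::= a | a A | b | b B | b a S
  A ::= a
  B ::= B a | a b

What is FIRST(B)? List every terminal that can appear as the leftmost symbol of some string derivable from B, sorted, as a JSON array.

Compute FIRST by fixpoint:
pass 1:
  A via A→a: +{a}
  B via B→a b: +{a}
  S via S→a: +{a}
  S via S→b: +{b}
  FIRST(S)={a,b}  FIRST(A)={a}  FIRST(B)={a}
pass 2: done
  FIRST(S)={a,b}  FIRST(A)={a}  FIRST(B)={a}

FIRST(B) = ["a"]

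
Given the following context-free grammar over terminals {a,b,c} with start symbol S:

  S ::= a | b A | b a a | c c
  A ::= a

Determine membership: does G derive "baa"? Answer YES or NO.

Convert to CNF:
  S -> T0 A | T0 X3 | T2 T2 | a
  A -> a
  T0 -> b
  T1 -> a
  T2 -> c
  X3 -> T1 T1

CYK table (by increasing span):
  [0..0]={T0}  "b"  orig:{}
  [1..1]={A,S,T1}  "a"  orig:{A,S}
  [2..2]={A,S,T1}  "a"  orig:{A,S}
  [0..1]={S}  "ba"
  [1..2]={X3}  "aa"  orig:{}
  [0..2]={S}  "baa"

S ∈ T[0,2] ⇒ YES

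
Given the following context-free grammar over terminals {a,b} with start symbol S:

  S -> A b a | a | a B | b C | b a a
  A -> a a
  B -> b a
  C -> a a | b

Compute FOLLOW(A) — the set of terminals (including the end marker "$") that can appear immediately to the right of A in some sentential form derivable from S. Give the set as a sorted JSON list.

FIRST iteration:
pass 1:
  A via A→a a: +{a}
  B via B→b a: +{b}
  C via C→a a: +{a}
  C via C→b: +{b}
  S via S→A b a: +{a}
  S via S→b C: +{b}
  FIRST(S)={a,b}  FIRST(A)={a}  FIRST(B)={b}  FIRST(C)={a,b}
pass 2: done
  FIRST(S)={a,b}  FIRST(A)={a}  FIRST(B)={b}  FIRST(C)={a,b}

FOLLOW sets:
initialize: $ ∈ FOLLOW(S)
round 1:
  S→A b a: FOLLOW(A) ⊇ FIRST(b) = {b}; new: +{b}
  S→a B: FOLLOW(B) ⊇ FOLLOW(S) ⊇ {$}; new: +{$}
  S→b C: FOLLOW(C) ⊇ FOLLOW(S) ⊇ {$}; new: +{$}
  S: {$}  A: {b}  B: {$}  C: {$}
round 2: (stable)
  S: {$}  A: {b}  B: {$}  C: {$}

FOLLOW(A) = ["b"]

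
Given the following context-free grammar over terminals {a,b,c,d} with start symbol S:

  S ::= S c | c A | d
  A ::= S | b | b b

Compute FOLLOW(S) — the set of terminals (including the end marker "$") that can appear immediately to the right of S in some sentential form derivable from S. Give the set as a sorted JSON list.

FIRST sets, iterate to fixpoint:
round 1:
  A via A→b: +{b}
  S via S→c A: +{c}
  S via S→d: +{d}
  FIRST(S)={c,d}  FIRST(A)={b}
round 2:
  A via A→S: +{c,d}
  FIRST(S)={c,d}  FIRST(A)={b,c,d}
round 3: done
  FIRST(S)={c,d}  FIRST(A)={b,c,d}

Compute FOLLOW by fixpoint:
initialize: $ ∈ FOLLOW(S)
iter 1:
  S→S c: FOLLOW(S) ⊇ FIRST(c) = {c}; new: +{c}
  S→c A: FOLLOW(A) ⊇ FOLLOW(S) ⊇ {$,c}; new: +{$,c}
  FOLLOW(S)={$,c}  FOLLOW(A)={$,c}
iter 2: — fixpoint
  FOLLOW(S)={$,c}  FOLLOW(A)={$,c}

FOLLOW(S) = ["$", "c"]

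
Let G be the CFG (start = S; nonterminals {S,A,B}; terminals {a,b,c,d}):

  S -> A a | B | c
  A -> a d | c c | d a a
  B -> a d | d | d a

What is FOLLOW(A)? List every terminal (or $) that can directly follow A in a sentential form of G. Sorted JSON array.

FIRST sets, iterate to fixpoint:
pass 1:
  A via A→a d: +{a}
  A via A→c c: +{c}
  A via A→d a a: +{d}
  B via B→a d: +{a}
  B via B→d: +{d}
  S via S→A a: +{a,c,d}
  FIRST(S)={a,c,d}  FIRST(A)={a,c,d}  FIRST(B)={a,d}
pass 2: — fixpoint
  FIRST(S)={a,c,d}  FIRST(A)={a,c,d}  FIRST(B)={a,d}

Compute FOLLOW by fixpoint:
FOLLOW(S) := {$}
iter 1:
  S→A a: FOLLOW(A) ⊇ FIRST(a) = {a}; new: +{a}
  S→B: FOLLOW(B) ⊇ FOLLOW(S) ⊇ {$}; new: +{$}
  FOLLOW[S]={$}  FOLLOW[A]={a}  FOLLOW[B]={$}
iter 2: (stable)
  FOLLOW[S]={$}  FOLLOW[A]={a}  FOLLOW[B]={$}

FOLLOW(A) = ["a"]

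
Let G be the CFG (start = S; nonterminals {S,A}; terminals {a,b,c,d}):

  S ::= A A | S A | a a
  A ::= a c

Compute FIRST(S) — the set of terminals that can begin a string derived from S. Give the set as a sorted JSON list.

FIRST iteration:
round 1:
  A via A→a c: +{a}
  S via S→A A: +{a}
  S: {a}  A: {a}
round 2: done
  S: {a}  A: {a}

FIRST(S) = ["a"]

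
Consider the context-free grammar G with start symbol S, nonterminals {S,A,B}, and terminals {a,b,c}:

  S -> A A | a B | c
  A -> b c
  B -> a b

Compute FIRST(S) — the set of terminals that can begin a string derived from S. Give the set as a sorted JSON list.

Compute FIRST by fixpoint:
iter 1:
  A via A→b c: +{b}
  B via B→a b: +{a}
  S via S→A A: +{b}
  S via S→a B: +{a}
  S via S→c: +{c}
  FIRST(S)={a,b,c}  FIRST(A)={b}  FIRST(B)={a}
iter 2: done
  FIRST(S)={a,b,c}  FIRST(A)={b}  FIRST(B)={a}

FIRST(S) = ["a", "b", "c"]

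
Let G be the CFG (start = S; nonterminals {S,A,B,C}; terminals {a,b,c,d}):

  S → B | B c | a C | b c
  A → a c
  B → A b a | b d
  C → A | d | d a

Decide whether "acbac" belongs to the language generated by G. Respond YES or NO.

CNF form of G:
  S -> A X5 | B T1 | T0 C | T2 T1 | T2 T3
  A -> T0 T1
  B -> A X4 | T2 T3
  C -> T0 T1 | T3 T0 | d
  T0 -> a
  T1 -> c
  T2 -> b
  T3 -> d
  X4 -> T2 T0
  X5 -> T2 T0

CYK fill:
  [0..0]={T0}  "a"  orig:{}
  [1..1]={T1}  "c"  orig:{}
  [2..2]={T2}  "b"  orig:{}
  [3..3]={T0}  "a"  orig:{}
  [4..4]={T1}  "c"  orig:{}
  [0..1]={A,C}  "ac"
  [1..2]=∅  "cb"
  [2..3]={X4,X5}  "ba"  orig:{}
  [3..4]={A,C}  "ac"
  [0..2]=∅  "acb"
  [1..3]=∅  "cba"
  [2..4]=∅  "bac"
  [0..3]={B,S}  "acba"
  [1..4]=∅  "cbac"
  [0..4]={S}  "acbac"

S ∈ T[0,4] ⇒ YES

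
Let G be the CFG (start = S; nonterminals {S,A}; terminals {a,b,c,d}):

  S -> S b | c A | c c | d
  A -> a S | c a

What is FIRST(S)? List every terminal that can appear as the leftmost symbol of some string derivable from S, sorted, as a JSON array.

FIRST iteration:
[1]
  A via A→a S: +{a}
  A via A→c a: +{c}
  S via S→c A: +{c}
  S via S→d: +{d}
  FIRST(S)={c,d}  FIRST(A)={a,c}
[2] (stable)
  FIRST(S)={c,d}  FIRST(A)={a,c}

FIRST(S) = ["c", "d"]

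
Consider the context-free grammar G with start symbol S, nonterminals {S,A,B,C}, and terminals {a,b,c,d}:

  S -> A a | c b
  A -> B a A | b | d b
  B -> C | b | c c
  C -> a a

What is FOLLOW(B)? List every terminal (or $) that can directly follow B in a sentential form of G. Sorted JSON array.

Compute FIRST by fixpoint:
iter 1:
  A via A→b: +{b}
  A via A→d b: +{d}
  B via B→b: +{b}
  B via B→c c: +{c}
  C via C→a a: +{a}
  S via S→A a: +{b,d}
  S via S→c b: +{c}
  S: {b,c,d}  A: {b,d}  B: {b,c}  C: {a}
iter 2:
  A via A→B a A: +{c}
  B via B→C: +{a}
  S: {b,c,d}  A: {b,c,d}  B: {a,b,c}  C: {a}
iter 3:
  A via A→B a A: +{a}
  S via S→A a: +{a}
  S: {a,b,c,d}  A: {a,b,c,d}  B: {a,b,c}  C: {a}
iter 4: — fixpoint
  S: {a,b,c,d}  A: {a,b,c,d}  B: {a,b,c}  C: {a}

FOLLOW iteration:
initialize: $ ∈ FOLLOW(S)
[1]
  A→B a A: FOLLOW(B) ⊇ FIRST(a) = {a}; new: +{a}
  B→C: FOLLOW(C) ⊇ FOLLOW(B) ⊇ {a}; new: +{a}
  S→A a: FOLLOW(A) ⊇ FIRST(a) = {a}; new: +{a}
  S: {$}  A: {a}  B: {a}  C: {a}
[2] — fixpoint
  S: {$}  A: {a}  B: {a}  C: {a}

FOLLOW(B) = ["a"]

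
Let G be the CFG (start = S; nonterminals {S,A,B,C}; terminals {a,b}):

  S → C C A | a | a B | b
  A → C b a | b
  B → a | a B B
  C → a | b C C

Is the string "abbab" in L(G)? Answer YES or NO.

CNF form of G:
  S -> C X5 | T1 B | a | b
  A -> C X2 | b
  B -> T1 X3 | a
  C -> T0 X4 | a
  T0 -> b
  T1 -> a
  X2 -> T0 T1
  X3 -> B B
  X4 -> C C
  X5 -> C A

Fill CYK table bottom-up:
  [0..0]={B,C,S,T1}  "a"  orig:{B,C,S}
  [1..1]={A,S,T0}  "b"  orig:{A,S}
  [2..2]={A,S,T0}  "b"  orig:{A,S}
  [3..3]={B,C,S,T1}  "a"  orig:{B,C,S}
  [4..4]={A,S,T0}  "b"  orig:{A,S}
  [0..1]={X5}  "ab"  orig:{}
  [1..2]=∅  "bb"
  [2..3]={X2}  "ba"  orig:{}
  [3..4]={X5}  "ab"  orig:{}
  [0..2]=∅  "abb"
  [1..3]=∅  "bba"
  [2..4]=∅  "bab"
  [0..3]=∅  "abba"
  [1..4]=∅  "bbab"
  [0..4]=∅  "abbab"

S ∉ T[0,4] ⇒ NO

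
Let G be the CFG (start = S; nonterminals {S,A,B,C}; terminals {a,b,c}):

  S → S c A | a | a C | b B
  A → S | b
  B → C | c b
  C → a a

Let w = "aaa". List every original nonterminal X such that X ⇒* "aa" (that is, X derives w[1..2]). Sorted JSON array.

CNF form of G:
  S -> S X4 | T1 C | T2 B | a
  A -> S X3 | T1 C | T2 B | a | b
  B -> T0 T2 | T1 T1
  C -> T1 T1
  T0 -> c
  T1 -> a
  T2 -> b
  X3 -> T0 A
  X4 -> T0 A

Fill CYK table bottom-up — only the sub-triangle for w[1..2]:
  T[1,1] 'a' = {A,S,T1}  orig:{A,S}
  T[2,2] 'a' = {A,S,T1}  orig:{A,S}
  T[1,2] 'aa' = {B,C}

Original NTs in T[1,2] deriving "aa": ["B", "C"]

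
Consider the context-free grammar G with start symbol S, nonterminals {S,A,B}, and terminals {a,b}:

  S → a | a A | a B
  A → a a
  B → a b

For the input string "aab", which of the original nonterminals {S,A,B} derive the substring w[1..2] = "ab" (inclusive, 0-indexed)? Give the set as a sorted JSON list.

CNF form of G:
  S -> T0 A | T0 B | a
  A -> T0 T0
  B -> T0 T1
  T0 -> a
  T1 -> b

CYK table (by increasing span) (cells [i..j] with 1 ≤ i ≤ j ≤ 2 only):
  [1..1]={S,T0}  "a"  orig:{S}
  [2..2]={T1}  "b"  orig:{}
  [1..2]={B}  "ab"

Original NTs in T[1,2] deriving "ab": ["B"]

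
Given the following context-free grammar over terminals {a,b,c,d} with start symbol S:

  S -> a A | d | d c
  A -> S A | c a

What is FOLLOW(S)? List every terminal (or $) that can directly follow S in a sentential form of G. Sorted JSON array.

Compute FIRST by fixpoint:
[1]
  A via A→c a: +{c}
  S via S→a A: +{a}
  S via S→d: +{d}
  FIRST[S]={a,d}  FIRST[A]={c}
[2]
  A via A→S A: +{a,d}
  FIRST[S]={a,d}  FIRST[A]={a,c,d}
[3] (no change)
  FIRST[S]={a,d}  FIRST[A]={a,c,d}

FOLLOW iteration:
seed FOLLOW(S) with $
[1]
  A→S A: FOLLOW(S) ⊇ FIRST(A) = {a,c,d}; new: +{a,c,d}
  S→a A: FOLLOW(A) ⊇ FOLLOW(S) ⊇ {$,a,c,d}; new: +{$,a,c,d}
  S: {$,a,c,d}  A: {$,a,c,d}
[2] done
  S: {$,a,c,d}  A: {$,a,c,d}

FOLLOW(S) = ["$", "a", "c", "d"]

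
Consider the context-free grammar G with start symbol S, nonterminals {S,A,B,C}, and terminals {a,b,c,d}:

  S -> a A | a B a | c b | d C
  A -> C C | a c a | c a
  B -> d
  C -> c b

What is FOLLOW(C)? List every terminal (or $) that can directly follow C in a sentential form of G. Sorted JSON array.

Compute FIRST by fixpoint:
[1]
  A via A→a c a: +{a}
  A via A→c a: +{c}
  B via B→d: +{d}
  C via C→c b: +{c}
  S via S→a A: +{a}
  S via S→c b: +{c}
  S via S→d C: +{d}
  FIRST[S]={a,c,d}  FIRST[A]={a,c}  FIRST[B]={d}  FIRST[C]={c}
[2] — fixpoint
  FIRST[S]={a,c,d}  FIRST[A]={a,c}  FIRST[B]={d}  FIRST[C]={c}

FOLLOW sets:
initialize: $ ∈ FOLLOW(S)
iter 1:
  A→C C: FOLLOW(C) ⊇ FIRST(C) = {c}; new: +{c}
  S→a A: FOLLOW(A) ⊇ FOLLOW(S) ⊇ {$}; new: +{$}
  S→a B a: FOLLOW(B) ⊇ FIRST(a) = {a}; new: +{a}
  S→d C: FOLLOW(C) ⊇ FOLLOW(S) ⊇ {$}; new: +{$}
  FOLLOW(S)={$}  FOLLOW(A)={$}  FOLLOW(B)={a}  FOLLOW(C)={$,c}
iter 2: — fixpoint
  FOLLOW(S)={$}  FOLLOW(A)={$}  FOLLOW(B)={a}  FOLLOW(C)={$,c}

FOLLOW(C) = ["$", "c"]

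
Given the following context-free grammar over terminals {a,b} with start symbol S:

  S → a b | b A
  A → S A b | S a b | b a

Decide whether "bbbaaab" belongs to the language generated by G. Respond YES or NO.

Convert to CNF:
  S -> T0 A | T1 T0
  A -> S X2 | S X3 | T0 T1
  T0 -> b
  T1 -> a
  X2 -> A T0
  X3 -> T1 T0

CYK fill:
  T[0,0] 'b' = {T0}  orig:{}
  T[1,1] 'b' = {T0}  orig:{}
  T[2,2] 'b' = {T0}  orig:{}
  T[3,3] 'a' = {T1}  orig:{}
  T[4,4] 'a' = {T1}  orig:{}
  T[5,5] 'a' = {T1}  orig:{}
  T[6,6] 'b' = {T0}  orig:{}
  T[0,1] 'bb' = ∅
  T[1,2] 'bb' = ∅
  T[2,3] 'ba' = {A}
  T[3,4] 'aa' = ∅
  T[4,5] 'aa' = ∅
  T[5,6] 'ab' = {S,X3}  orig:{S}
  T[0,2] 'bbb' = ∅
  T[1,3] 'bba' = {S}
  T[2,4] 'baa' = ∅
  T[3,5] 'aaa' = ∅
  T[4,6] 'aab' = ∅
  T[0,3] 'bbba' = ∅
  T[1,4] 'bbaa' = ∅
  T[2,5] 'baaa' = ∅
  T[3,6] 'aaab' = ∅
  T[0,4] 'bbbaa' = ∅
  T[1,5] 'bbaaa' = ∅
  T[2,6] 'baaab' = ∅
  T[0,5] 'bbbaaa' = ∅
  T[1,6] 'bbaaab' = ∅
  T[0,6] 'bbbaaab' = ∅

S ∉ T[0,6] ⇒ NO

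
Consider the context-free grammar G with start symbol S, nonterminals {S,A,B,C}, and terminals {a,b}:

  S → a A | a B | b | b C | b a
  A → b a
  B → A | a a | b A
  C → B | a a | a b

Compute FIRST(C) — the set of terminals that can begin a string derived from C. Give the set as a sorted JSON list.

Compute FIRST by fixpoint:
[1]
  A via A→b a: +{b}
  B via B→A: +{b}
  B via B→a a: +{a}
  C via C→B: +{a,b}
  S via S→a A: +{a}
  S via S→b: +{b}
  S: {a,b}  A: {b}  B: {a,b}  C: {a,b}
[2] (stable)
  S: {a,b}  A: {b}  B: {a,b}  C: {a,b}

FIRST(C) = ["a", "b"]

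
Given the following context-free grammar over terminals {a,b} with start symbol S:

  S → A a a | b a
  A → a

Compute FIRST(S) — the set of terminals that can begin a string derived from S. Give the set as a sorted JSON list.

Compute FIRST by fixpoint:
round 1:
  A via A→a: +{a}
  S via S→A a a: +{a}
  S via S→b a: +{b}
  FIRST(S)={a,b}  FIRST(A)={a}
round 2: (no change)
  FIRST(S)={a,b}  FIRST(A)={a}

FIRST(S) = ["a", "b"]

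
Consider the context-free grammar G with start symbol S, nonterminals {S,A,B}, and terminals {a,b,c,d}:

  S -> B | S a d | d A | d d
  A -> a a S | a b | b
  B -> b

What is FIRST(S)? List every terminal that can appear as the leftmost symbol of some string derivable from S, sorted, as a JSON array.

FIRST sets, iterate to fixpoint:
round 1:
  A via A→a a S: +{a}
  A via A→b: +{b}
  B via B→b: +{b}
  S via S→B: +{b}
  S via S→d A: +{d}
  FIRST[S]={b,d}  FIRST[A]={a,b}  FIRST[B]={b}
round 2: done
  FIRST[S]={b,d}  FIRST[A]={a,b}  FIRST[B]={b}

FIRST(S) = ["b", "d"]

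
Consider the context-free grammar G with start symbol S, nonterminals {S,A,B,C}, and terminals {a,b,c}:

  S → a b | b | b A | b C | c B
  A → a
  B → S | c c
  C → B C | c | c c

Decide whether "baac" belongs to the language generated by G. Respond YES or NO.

CNF form of G:
  S -> T0 T1 | T1 A | T1 C | T2 B | b
  A -> a
  B -> T0 T1 | T1 A | T1 C | T2 B | T2 T2 | b
  C -> B C | T2 T2 | c
  T0 -> a
  T1 -> b
  T2 -> c

Fill CYK table bottom-up:
  T[0,0] 'b' = {B,S,T1}  orig:{B,S}
  T[1,1] 'a' = {A,T0}  orig:{A}
  T[2,2] 'a' = {A,T0}  orig:{A}
  T[3,3] 'c' = {C,T2}  orig:{C}
  T[0,1] 'ba' = {B,S}
  T[1,2] 'aa' = ∅
  T[2,3] 'ac' = ∅
  T[0,2] 'baa' = ∅
  T[1,3] 'aac' = ∅
  T[0,3] 'baac' = ∅

S ∉ T[0,3] ⇒ NO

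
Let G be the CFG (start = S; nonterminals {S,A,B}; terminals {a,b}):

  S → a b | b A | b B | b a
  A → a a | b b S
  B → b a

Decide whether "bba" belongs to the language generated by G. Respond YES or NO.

Convert to CNF:
  S -> T0 T1 | T1 A | T1 B | T1 T0
  A -> T0 T0 | T1 X2
  B -> T1 T0
  T0 -> a
  T1 -> b
  X2 -> T1 S

Fill CYK table bottom-up:
  T[0,0] 'b' = {T1}  orig:{}
  T[1,1] 'b' = {T1}  orig:{}
  T[2,2] 'a' = {T0}  orig:{}
  T[0,1] 'bb' = ∅
  T[1,2] 'ba' = {B,S}
  T[0,2] 'bba' = {S,X2}  orig:{S}

S ∈ T[0,2] ⇒ YES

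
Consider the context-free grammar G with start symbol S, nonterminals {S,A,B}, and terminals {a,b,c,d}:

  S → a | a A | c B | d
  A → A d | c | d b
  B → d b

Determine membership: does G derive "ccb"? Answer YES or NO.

Convert to CNF:
  S -> T2 A | T3 B | a | d
  A -> A T0 | T0 T1 | c
  B -> T0 T1
  T0 -> d
  T1 -> b
  T2 -> a
  T3 -> c

CYK table (by increasing span):
  [0..0]={A,T3}  "c"  orig:{A}
  [1..1]={A,T3}  "c"  orig:{A}
  [2..2]={T1}  "b"  orig:{}
  [0..1]=∅  "cc"
  [1..2]=∅  "cb"
  [0..2]=∅  "ccb"

S ∉ T[0,2] ⇒ NO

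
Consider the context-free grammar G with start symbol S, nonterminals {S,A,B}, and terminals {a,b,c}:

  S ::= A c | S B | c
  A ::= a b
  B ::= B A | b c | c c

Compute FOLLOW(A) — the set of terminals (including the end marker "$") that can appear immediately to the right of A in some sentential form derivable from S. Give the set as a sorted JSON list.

FIRST iteration:
iter 1:
  A via A→a b: +{a}
  B via B→b c: +{b}
  B via B→c c: +{c}
  S via S→A c: +{a}
  S via S→c: +{c}
  FIRST[S]={a,c}  FIRST[A]={a}  FIRST[B]={b,c}
iter 2: — fixpoint
  FIRST[S]={a,c}  FIRST[A]={a}  FIRST[B]={b,c}

FOLLOW sets:
initialize: $ ∈ FOLLOW(S)
round 1:
  B→B A: FOLLOW(B) ⊇ FIRST(A) = {a}; new: +{a}
  B→B A: FOLLOW(A) ⊇ FOLLOW(B) ⊇ {a}; new: +{a}
  S→A c: FOLLOW(A) ⊇ FIRST(c) = {c}; new: +{c}
  S→S B: FOLLOW(S) ⊇ FIRST(B) = {b,c}; new: +{b,c}
  S→S B: FOLLOW(B) ⊇ FOLLOW(S) ⊇ {$,b,c}; new: +{$,b,c}
  FOLLOW[S]={$,b,c}  FOLLOW[A]={a,c}  FOLLOW[B]={$,a,b,c}
round 2:
  B→B A: FOLLOW(A) ⊇ FOLLOW(B) ⊇ {$,a,b,c}; new: +{$,b}
  FOLLOW[S]={$,b,c}  FOLLOW[A]={$,a,b,c}  FOLLOW[B]={$,a,b,c}
round 3: — fixpoint
  FOLLOW[S]={$,b,c}  FOLLOW[A]={$,a,b,c}  FOLLOW[B]={$,a,b,c}

FOLLOW(A) = ["$", "a", "b", "c"]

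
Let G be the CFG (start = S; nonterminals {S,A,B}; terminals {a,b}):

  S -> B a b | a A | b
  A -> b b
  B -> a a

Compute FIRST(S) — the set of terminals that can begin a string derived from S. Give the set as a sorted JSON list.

FIRST iteration:
round 1:
  A via A→b b: +{b}
  B via B→a a: +{a}
  S via S→B a b: +{a}
  S via S→b: +{b}
  FIRST[S]={a,b}  FIRST[A]={b}  FIRST[B]={a}
round 2: (stable)
  FIRST[S]={a,b}  FIRST[A]={b}  FIRST[B]={a}

FIRST(S) = ["a", "b"]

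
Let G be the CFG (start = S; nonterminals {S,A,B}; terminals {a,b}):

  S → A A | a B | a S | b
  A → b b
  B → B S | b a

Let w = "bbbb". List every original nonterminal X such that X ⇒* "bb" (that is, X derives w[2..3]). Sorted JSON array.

Convert to CNF:
  S -> A A | T1 B | T1 S | b
  A -> T0 T0
  B -> B S | T0 T1
  T0 -> b
  T1 -> a

CYK fill — only the sub-triangle for w[2..3]:
  T[2,2] 'b' = {S,T0}  orig:{S}
  T[3,3] 'b' = {S,T0}  orig:{S}
  T[2,3] 'bb' = {A}

Original NTs in T[2,3] deriving "bb": ["A"]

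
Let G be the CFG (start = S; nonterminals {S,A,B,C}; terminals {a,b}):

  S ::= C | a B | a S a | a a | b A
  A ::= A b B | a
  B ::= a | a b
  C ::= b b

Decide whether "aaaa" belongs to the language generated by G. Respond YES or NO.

CNF form of G:
  S -> T0 A | T0 T0 | T1 B | T1 T1 | T1 X3
  A -> A X2 | a
  B -> T1 T0 | a
  C -> T0 T0
  T0 -> b
  T1 -> a
  X2 -> T0 B
  X3 -> S T1

CYK table (by increasing span):
  cell(0,0) a: {A,B,T1}  orig:{A,B}
  cell(1,1) a: {A,B,T1}  orig:{A,B}
  cell(2,2) a: {A,B,T1}  orig:{A,B}
  cell(3,3) a: {A,B,T1}  orig:{A,B}
  cell(0,1) aa: {S}
  cell(1,2) aa: {S}
  cell(2,3) aa: {S}
  cell(0,2) aaa: {X3}  orig:{}
  cell(1,3) aaa: {X3}  orig:{}
  cell(0,3) aaaa: {S}

S ∈ T[0,3] ⇒ YES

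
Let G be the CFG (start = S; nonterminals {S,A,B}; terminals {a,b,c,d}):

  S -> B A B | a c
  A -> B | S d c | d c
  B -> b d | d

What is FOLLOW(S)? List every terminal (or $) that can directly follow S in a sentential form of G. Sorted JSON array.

Compute FIRST by fixpoint:
iter 1:
  A via A→d c: +{d}
  B via B→b d: +{b}
  B via B→d: +{d}
  S via S→B A B: +{b,d}
  S via S→a c: +{a}
  FIRST(S)={a,b,d}  FIRST(A)={d}  FIRST(B)={b,d}
iter 2:
  A via A→B: +{b}
  A via A→S d c: +{a}
  FIRST(S)={a,b,d}  FIRST(A)={a,b,d}  FIRST(B)={b,d}
iter 3: (stable)
  FIRST(S)={a,b,d}  FIRST(A)={a,b,d}  FIRST(B)={b,d}

FOLLOW sets:
seed FOLLOW(S) with $
round 1:
  A→S d c: FOLLOW(S) ⊇ FIRST(d) = {d}; new: +{d}
  S→B A B: FOLLOW(B) ⊇ FIRST(A) = {a,b,d}; new: +{a,b,d}
  S→B A B: FOLLOW(A) ⊇ FIRST(B) = {b,d}; new: +{b,d}
  S→B A B: FOLLOW(B) ⊇ FOLLOW(S) ⊇ {$,d}; new: +{$}
  S: {$,d}  A: {b,d}  B: {$,a,b,d}
round 2: done
  S: {$,d}  A: {b,d}  B: {$,a,b,d}

FOLLOW(S) = ["$", "d"]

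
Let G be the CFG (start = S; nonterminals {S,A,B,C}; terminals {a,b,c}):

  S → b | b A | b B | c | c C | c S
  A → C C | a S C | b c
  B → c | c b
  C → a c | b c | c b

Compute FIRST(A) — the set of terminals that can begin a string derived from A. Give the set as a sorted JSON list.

FIRST sets, iterate to fixpoint:
iter 1:
  A via A→a S C: +{a}
  A via A→b c: +{b}
  B via B→c: +{c}
  C via C→a c: +{a}
  C via C→b c: +{b}
  C via C→c b: +{c}
  S via S→b: +{b}
  S via S→c: +{c}
  S: {b,c}  A: {a,b}  B: {c}  C: {a,b,c}
iter 2:
  A via A→C C: +{c}
  S: {b,c}  A: {a,b,c}  B: {c}  C: {a,b,c}
iter 3: done
  S: {b,c}  A: {a,b,c}  B: {c}  C: {a,b,c}

FIRST(A) = ["a", "b", "c"]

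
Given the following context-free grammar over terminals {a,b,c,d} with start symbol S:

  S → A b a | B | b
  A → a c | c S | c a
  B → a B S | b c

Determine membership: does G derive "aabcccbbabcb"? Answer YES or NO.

Convert to CNF:
  S -> A X4 | T0 X5 | T2 T1 | b
  A -> T0 T1 | T1 S | T1 T0
  B -> T0 X3 | T2 T1
  T0 -> a
  T1 -> c
  T2 -> b
  X3 -> B S
  X4 -> T2 T0
  X5 -> B S

CYK fill:
  [0..0]={T0}  "a"  orig:{}
  [1..1]={T0}  "a"  orig:{}
  [2..2]={S,T2}  "b"  orig:{S}
  [3..3]={T1}  "c"  orig:{}
  [4..4]={T1}  "c"  orig:{}
  [5..5]={T1}  "c"  orig:{}
  [6..6]={S,T2}  "b"  orig:{S}
  [7..7]={S,T2}  "b"  orig:{S}
  [8..8]={T0}  "a"  orig:{}
  [9..9]={S,T2}  "b"  orig:{S}
  [10..10]={T1}  "c"  orig:{}
  [11..11]={S,T2}  "b"  orig:{S}
  [0..1]=∅  "aa"
  [1..2]=∅  "ab"
  [2..3]={B,S}  "bc"
  [3..4]=∅  "cc"
  [4..5]=∅  "cc"
  [5..6]={A}  "cb"
  [6..7]=∅  "bb"
  [7..8]={X4}  "ba"  orig:{}
  [8..9]=∅  "ab"
  [9..10]={B,S}  "bc"
  [10..11]={A}  "cb"
  [0..2]=∅  "aab"
  [1..3]=∅  "abc"
  [2..4]=∅  "bcc"
  [3..5]=∅  "ccc"
  [4..6]=∅  "ccb"
  [5..7]=∅  "cbb"
  [6..8]=∅  "bba"
  [7..9]=∅  "bab"
  [8..10]=∅  "abc"
  [9..11]={X3,X5}  "bcb"  orig:{}
  [0..3]=∅  "aabc"
  [1..4]=∅  "abcc"
  [2..5]=∅  "bccc"
  [3..6]=∅  "cccb"
  [4..7]=∅  "ccbb"
  [5..8]={S}  "cbba"
  [6..9]=∅  "bbab"
  [7..10]=∅  "babc"
  [8..11]={B,S}  "abcb"
  [0..4]=∅  "aabcc"
  [1..5]=∅  "abccc"
  [2..6]=∅  "bcccb"
  [3..7]=∅  "cccbb"
  [4..8]={A}  "ccbba"
  [5..9]=∅  "cbbab"
  [6..10]=∅  "bbabc"
  [7..11]=∅  "babcb"
  [0..5]=∅  "aabccc"
  [1..6]=∅  "abcccb"
  [2..7]=∅  "bcccbb"
  [3..8]=∅  "cccbba"
  [4..9]=∅  "ccbbab"
  [5..10]=∅  "cbbabc"
  [6..11]=∅  "bbabcb"
  [0..6]=∅  "aabcccb"
  [1..7]=∅  "abcccbb"
  [2..8]=∅  "bcccbba"
  [3..9]=∅  "cccbbab"
  [4..10]=∅  "ccbbabc"
  [5..11]=∅  "cbbabcb"
  [0..7]=∅  "aabcccbb"
  [1..8]=∅  "abcccbba"
  [2..9]=∅  "bcccbbab"
  [3..10]=∅  "cccbbabc"
  [4..11]=∅  "ccbbabcb"
  [0..8]=∅  "aabcccbba"
  [1..9]=∅  "abcccbbab"
  [2..10]=∅  "bcccbbabc"
  [3..11]=∅  "cccbbabcb"
  [0..9]=∅  "aabcccbbab"
  [1..10]=∅  "abcccbbabc"
  [2..11]=∅  "bcccbbabcb"
  [0..10]=∅  "aabcccbbabc"
  [1..11]=∅  "abcccbbabcb"
  [0..11]=∅  "aabcccbbabcb"

S ∉ T[0,11] ⇒ NO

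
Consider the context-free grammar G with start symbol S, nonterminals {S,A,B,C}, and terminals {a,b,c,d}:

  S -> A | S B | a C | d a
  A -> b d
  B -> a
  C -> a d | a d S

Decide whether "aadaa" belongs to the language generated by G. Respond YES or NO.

CNF form of G:
  S -> S B | T0 T1 | T1 T2 | T2 C
  A -> T0 T1
  B -> a
  C -> T2 T1 | T2 X3
  T0 -> b
  T1 -> d
  T2 -> a
  X3 -> T1 S

Fill CYK table bottom-up:
  cell(0,0) a: {B,T2}  orig:{B}
  cell(1,1) a: {B,T2}  orig:{B}
  cell(2,2) d: {T1}  orig:{}
  cell(3,3) a: {B,T2}  orig:{B}
  cell(4,4) a: {B,T2}  orig:{B}
  cell(0,1) aa: ∅
  cell(1,2) ad: {C}
  cell(2,3) da: {S}
  cell(3,4) aa: ∅
  cell(0,2) aad: {S}
  cell(1,3) ada: ∅
  cell(2,4) daa: {S}
  cell(0,3) aada: {S}
  cell(1,4) adaa: ∅
  cell(0,4) aadaa: {S}

S ∈ T[0,4] ⇒ YES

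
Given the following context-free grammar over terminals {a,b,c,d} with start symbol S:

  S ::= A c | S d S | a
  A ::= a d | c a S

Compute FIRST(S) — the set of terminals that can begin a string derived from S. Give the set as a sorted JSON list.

FIRST iteration:
iter 1:
  A via A→a d: +{a}
  A via A→c a S: +{c}
  S via S→A c: +{a,c}
  FIRST[S]={a,c}  FIRST[A]={a,c}
iter 2: — fixpoint
  FIRST[S]={a,c}  FIRST[A]={a,c}

FIRST(S) = ["a", "c"]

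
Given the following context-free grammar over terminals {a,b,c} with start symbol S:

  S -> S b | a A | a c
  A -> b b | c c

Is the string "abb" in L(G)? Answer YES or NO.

Convert to CNF:
  S -> S T0 | T2 A | T2 T1
  A -> T0 T0 | T1 T1
  T0 -> b
  T1 -> c
  T2 -> a

Fill CYK table bottom-up:
  cell(0,0) a: {T2}  orig:{}
  cell(1,1) b: {T0}  orig:{}
  cell(2,2) b: {T0}  orig:{}
  cell(0,1) ab: ∅
  cell(1,2) bb: {A}
  cell(0,2) abb: {S}

S ∈ T[0,2] ⇒ YES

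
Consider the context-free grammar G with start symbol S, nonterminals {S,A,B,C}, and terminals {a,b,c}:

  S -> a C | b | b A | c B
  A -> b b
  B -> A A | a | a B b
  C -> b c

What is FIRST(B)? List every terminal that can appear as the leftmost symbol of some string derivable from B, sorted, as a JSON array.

Compute FIRST by fixpoint:
pass 1:
  A via A→b b: +{b}
  B via B→A A: +{b}
  B via B→a: +{a}
  C via C→b c: +{b}
  S via S→a C: +{a}
  S via S→b: +{b}
  S via S→c B: +{c}
  FIRST(S)={a,b,c}  FIRST(A)={b}  FIRST(B)={a,b}  FIRST(C)={b}
pass 2: — fixpoint
  FIRST(S)={a,b,c}  FIRST(A)={b}  FIRST(B)={a,b}  FIRST(C)={b}

FIRST(B) = ["a", "b"]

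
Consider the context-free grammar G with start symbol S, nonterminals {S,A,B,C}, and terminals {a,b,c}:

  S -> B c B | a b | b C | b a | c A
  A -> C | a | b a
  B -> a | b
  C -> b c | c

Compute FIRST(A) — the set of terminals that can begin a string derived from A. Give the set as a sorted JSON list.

Compute FIRST by fixpoint:
iter 1:
  A via A→a: +{a}
  A via A→b a: +{b}
  B via B→a: +{a}
  B via B→b: +{b}
  C via C→b c: +{b}
  C via C→c: +{c}
  S via S→B c B: +{a,b}
  S via S→c A: +{c}
  S: {a,b,c}  A: {a,b}  B: {a,b}  C: {b,c}
iter 2:
  A via A→C: +{c}
  S: {a,b,c}  A: {a,b,c}  B: {a,b}  C: {b,c}
iter 3: — fixpoint
  S: {a,b,c}  A: {a,b,c}  B: {a,b}  C: {b,c}

FIRST(A) = ["a", "b", "c"]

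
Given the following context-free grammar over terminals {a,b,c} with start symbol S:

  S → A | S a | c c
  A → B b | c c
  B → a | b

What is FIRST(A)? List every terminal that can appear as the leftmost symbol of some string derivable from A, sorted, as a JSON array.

Compute FIRST by fixpoint:
iter 1:
  A via A→c c: +{c}
  B via B→a: +{a}
  B via B→b: +{b}
  S via S→A: +{c}
  FIRST(S)={c}  FIRST(A)={c}  FIRST(B)={a,b}
iter 2:
  A via A→B b: +{a,b}
  S via S→A: +{a,b}
  FIRST(S)={a,b,c}  FIRST(A)={a,b,c}  FIRST(B)={a,b}
iter 3: (no change)
  FIRST(S)={a,b,c}  FIRST(A)={a,b,c}  FIRST(B)={a,b}

FIRST(A) = ["a", "b", "c"]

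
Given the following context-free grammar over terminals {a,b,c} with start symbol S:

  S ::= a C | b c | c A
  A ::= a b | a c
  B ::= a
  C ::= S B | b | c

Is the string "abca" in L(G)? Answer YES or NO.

CNF form of G:
  S -> T0 C | T1 T2 | T2 A
  A -> T0 T1 | T0 T2
  B -> a
  C -> S B | b | c
  T0 -> a
  T1 -> b
  T2 -> c

CYK table (by increasing span):
  T[0,0] 'a' = {B,T0}  orig:{B}
  T[1,1] 'b' = {C,T1}  orig:{C}
  T[2,2] 'c' = {C,T2}  orig:{C}
  T[3,3] 'a' = {B,T0}  orig:{B}
  T[0,1] 'ab' = {A,S}
  T[1,2] 'bc' = {S}
  T[2,3] 'ca' = ∅
  T[0,2] 'abc' = ∅
  T[1,3] 'bca' = {C}
  T[0,3] 'abca' = {S}

S ∈ T[0,3] ⇒ YES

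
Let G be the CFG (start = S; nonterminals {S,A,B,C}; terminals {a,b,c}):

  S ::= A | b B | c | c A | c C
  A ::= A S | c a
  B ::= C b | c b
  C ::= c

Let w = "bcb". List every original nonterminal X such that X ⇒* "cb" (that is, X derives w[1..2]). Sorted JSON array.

CNF form of G:
  S -> A S | T0 A | T0 C | T0 T1 | T2 B | c
  A -> A S | T0 T1
  B -> C T2 | T0 T2
  C -> c
  T0 -> c
  T1 -> a
  T2 -> b

CYK table (by increasing span) (cells [i..j] with 1 ≤ i ≤ j ≤ 2 only):
  cell(1,1) c: {C,S,T0}  orig:{C,S}
  cell(2,2) b: {T2}  orig:{}
  cell(1,2) cb: {B}

Original NTs in T[1,2] deriving "cb": ["B"]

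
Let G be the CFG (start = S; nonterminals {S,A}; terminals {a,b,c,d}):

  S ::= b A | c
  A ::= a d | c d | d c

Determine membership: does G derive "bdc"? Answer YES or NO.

Convert to CNF:
  S -> T3 A | c
  A -> T0 T1 | T1 T2 | T2 T1
  T0 -> a
  T1 -> d
  T2 -> c
  T3 -> b

CYK table (by increasing span):
  cell(0,0) b: {T3}  orig:{}
  cell(1,1) d: {T1}  orig:{}
  cell(2,2) c: {S,T2}  orig:{S}
  cell(0,1) bd: ∅
  cell(1,2) dc: {A}
  cell(0,2) bdc: {S}

S ∈ T[0,2] ⇒ YES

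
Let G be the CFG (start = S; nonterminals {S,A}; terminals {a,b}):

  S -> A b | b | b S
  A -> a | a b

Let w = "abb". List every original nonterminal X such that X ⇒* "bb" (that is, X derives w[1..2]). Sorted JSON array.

Convert to CNF:
  S -> A T1 | T1 S | b
  A -> T0 T1 | a
  T0 -> a
  T1 -> b

CYK fill (cells [i..j] with 1 ≤ i ≤ j ≤ 2 only):
  T[1,1] 'b' = {S,T1}  orig:{S}
  T[2,2] 'b' = {S,T1}  orig:{S}
  T[1,2] 'bb' = {S}

Original NTs in T[1,2] deriving "bb": ["S"]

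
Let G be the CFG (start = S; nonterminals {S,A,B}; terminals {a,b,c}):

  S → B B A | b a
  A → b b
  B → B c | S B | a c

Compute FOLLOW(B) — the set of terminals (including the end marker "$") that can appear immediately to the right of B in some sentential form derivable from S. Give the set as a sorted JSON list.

FIRST sets, iterate to fixpoint:
pass 1:
  A via A→b b: +{b}
  B via B→a c: +{a}
  S via S→B B A: +{a}
  S via S→b a: +{b}
  S: {a,b}  A: {b}  B: {a}
pass 2:
  B via B→S B: +{b}
  S: {a,b}  A: {b}  B: {a,b}
pass 3: — fixpoint
  S: {a,b}  A: {b}  B: {a,b}

FOLLOW sets:
initialize: $ ∈ FOLLOW(S)
iter 1:
  B→B c: FOLLOW(B) ⊇ FIRST(c) = {c}; new: +{c}
  B→S B: FOLLOW(S) ⊇ FIRST(B) = {a,b}; new: +{a,b}
  S→B B A: FOLLOW(B) ⊇ FIRST(B) = {a,b}; new: +{a,b}
  S→B B A: FOLLOW(A) ⊇ FOLLOW(S) ⊇ {$,a,b}; new: +{$,a,b}
  FOLLOW(S)={$,a,b}  FOLLOW(A)={$,a,b}  FOLLOW(B)={a,b,c}
iter 2: — fixpoint
  FOLLOW(S)={$,a,b}  FOLLOW(A)={$,a,b}  FOLLOW(B)={a,b,c}

FOLLOW(B) = ["a", "b", "c"]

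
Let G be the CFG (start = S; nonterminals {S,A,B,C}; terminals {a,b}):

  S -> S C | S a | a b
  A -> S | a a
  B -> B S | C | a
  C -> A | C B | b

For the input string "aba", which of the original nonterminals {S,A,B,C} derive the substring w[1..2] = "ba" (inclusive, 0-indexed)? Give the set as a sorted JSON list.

CNF form of G:
  S -> S C | S T0 | T0 T1
  A -> S C | S T0 | T0 T0 | T0 T1
  B -> B S | C B | S C | S T0 | T0 T0 | T0 T1 | a | b
  C -> C B | S C | S T0 | T0 T0 | T0 T1 | b
  T0 -> a
  T1 -> b

Fill CYK table bottom-up — only the sub-triangle for w[1..2]:
  T[1,1] 'b' = {B,C,T1}  orig:{B,C}
  T[2,2] 'a' = {B,T0}  orig:{B}
  T[1,2] 'ba' = {B,C}

Original NTs in T[1,2] deriving "ba": ["B", "C"]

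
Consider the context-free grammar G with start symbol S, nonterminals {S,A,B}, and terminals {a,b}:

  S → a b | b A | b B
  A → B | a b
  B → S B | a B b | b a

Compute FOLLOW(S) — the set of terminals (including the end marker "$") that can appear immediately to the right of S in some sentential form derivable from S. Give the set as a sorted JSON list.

FIRST iteration:
pass 1:
  A via A→a b: +{a}
  B via B→a B b: +{a}
  B via B→b a: +{b}
  S via S→a b: +{a}
  S via S→b A: +{b}
  FIRST(S)={a,b}  FIRST(A)={a}  FIRST(B)={a,b}
pass 2:
  A via A→B: +{b}
  FIRST(S)={a,b}  FIRST(A)={a,b}  FIRST(B)={a,b}
pass 3: done
  FIRST(S)={a,b}  FIRST(A)={a,b}  FIRST(B)={a,b}

FOLLOW sets:
FOLLOW(S) := {$}
iter 1:
  B→S B: FOLLOW(S) ⊇ FIRST(B) = {a,b}; new: +{a,b}
  B→a B b: FOLLOW(B) ⊇ FIRST(b) = {b}; new: +{b}
  S→b A: FOLLOW(A) ⊇ FOLLOW(S) ⊇ {$,a,b}; new: +{$,a,b}
  S→b B: FOLLOW(B) ⊇ FOLLOW(S) ⊇ {$,a,b}; new: +{$,a}
  FOLLOW(S)={$,a,b}  FOLLOW(A)={$,a,b}  FOLLOW(B)={$,a,b}
iter 2: — fixpoint
  FOLLOW(S)={$,a,b}  FOLLOW(A)={$,a,b}  FOLLOW(B)={$,a,b}

FOLLOW(S) = ["$", "a", "b"]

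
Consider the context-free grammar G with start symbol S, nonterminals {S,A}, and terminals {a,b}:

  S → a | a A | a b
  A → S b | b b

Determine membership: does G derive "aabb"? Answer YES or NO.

Convert to CNF:
  S -> T1 A | T1 T0 | a
  A -> S T0 | T0 T0
  T0 -> b
  T1 -> a

CYK fill:
  cell(0,0) a: {S,T1}  orig:{S}
  cell(1,1) a: {S,T1}  orig:{S}
  cell(2,2) b: {T0}  orig:{}
  cell(3,3) b: {T0}  orig:{}
  cell(0,1) aa: ∅
  cell(1,2) ab: {A,S}
  cell(2,3) bb: {A}
  cell(0,2) aab: {S}
  cell(1,3) abb: {A,S}
  cell(0,3) aabb: {A,S}

S ∈ T[0,3] ⇒ YES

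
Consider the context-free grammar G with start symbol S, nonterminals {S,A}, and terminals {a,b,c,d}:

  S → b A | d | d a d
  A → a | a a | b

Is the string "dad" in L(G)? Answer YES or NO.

CNF form of G:
  S -> T1 A | T2 X3 | d
  A -> T0 T0 | a | b
  T0 -> a
  T1 -> b
  T2 -> d
  X3 -> T0 T2

CYK fill:
  cell(0,0) d: {S,T2}  orig:{S}
  cell(1,1) a: {A,T0}  orig:{A}
  cell(2,2) d: {S,T2}  orig:{S}
  cell(0,1) da: ∅
  cell(1,2) ad: {X3}  orig:{}
  cell(0,2) dad: {S}

S ∈ T[0,2] ⇒ YES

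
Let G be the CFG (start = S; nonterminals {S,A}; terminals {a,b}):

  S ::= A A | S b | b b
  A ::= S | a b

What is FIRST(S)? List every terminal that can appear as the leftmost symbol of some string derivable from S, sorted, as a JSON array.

FIRST iteration:
iter 1:
  A via A→a b: +{a}
  S via S→A A: +{a}
  S via S→b b: +{b}
  FIRST(S)={a,b}  FIRST(A)={a}
iter 2:
  A via A→S: +{b}
  FIRST(S)={a,b}  FIRST(A)={a,b}
iter 3: (no change)
  FIRST(S)={a,b}  FIRST(A)={a,b}

FIRST(S) = ["a", "b"]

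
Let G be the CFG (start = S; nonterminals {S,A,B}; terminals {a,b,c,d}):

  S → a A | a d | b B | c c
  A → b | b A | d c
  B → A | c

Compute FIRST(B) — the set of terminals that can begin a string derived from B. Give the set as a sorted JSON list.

FIRST sets, iterate to fixpoint:
pass 1:
  A via A→b: +{b}
  A via A→d c: +{d}
  B via B→A: +{b,d}
  B via B→c: +{c}
  S via S→a A: +{a}
  S via S→b B: +{b}
  S via S→c c: +{c}
  FIRST[S]={a,b,c}  FIRST[A]={b,d}  FIRST[B]={b,c,d}
pass 2: — fixpoint
  FIRST[S]={a,b,c}  FIRST[A]={b,d}  FIRST[B]={b,c,d}

FIRST(B) = ["b", "c", "d"]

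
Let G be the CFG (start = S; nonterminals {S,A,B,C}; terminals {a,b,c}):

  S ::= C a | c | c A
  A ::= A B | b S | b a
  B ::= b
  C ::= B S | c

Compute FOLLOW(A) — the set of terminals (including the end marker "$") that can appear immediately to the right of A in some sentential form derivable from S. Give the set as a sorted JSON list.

FIRST sets, iterate to fixpoint:
iter 1:
  A via A→b S: +{b}
  B via B→b: +{b}
  C via C→B S: +{b}
  C via C→c: +{c}
  S via S→C a: +{b,c}
  FIRST(S)={b,c}  FIRST(A)={b}  FIRST(B)={b}  FIRST(C)={b,c}
iter 2: — fixpoint
  FIRST(S)={b,c}  FIRST(A)={b}  FIRST(B)={b}  FIRST(C)={b,c}

Compute FOLLOW by fixpoint:
initialize: $ ∈ FOLLOW(S)
[1]
  A→A B: FOLLOW(A) ⊇ FIRST(B) = {b}; new: +{b}
  A→A B: FOLLOW(B) ⊇ FOLLOW(A) ⊇ {b}; new: +{b}
  A→b S: FOLLOW(S) ⊇ FOLLOW(A) ⊇ {b}; new: +{b}
  C→B S: FOLLOW(B) ⊇ FIRST(S) = {b,c}; new: +{c}
  S→C a: FOLLOW(C) ⊇ FIRST(a) = {a}; new: +{a}
  S→c A: FOLLOW(A) ⊇ FOLLOW(S) ⊇ {$,b}; new: +{$}
  FOLLOW(S)={$,b}  FOLLOW(A)={$,b}  FOLLOW(B)={b,c}  FOLLOW(C)={a}
[2]
  A→A B: FOLLOW(B) ⊇ FOLLOW(A) ⊇ {$,b}; new: +{$}
  C→B S: FOLLOW(S) ⊇ FOLLOW(C) ⊇ {a}; new: +{a}
  S→c A: FOLLOW(A) ⊇ FOLLOW(S) ⊇ {$,a,b}; new: +{a}
  FOLLOW(S)={$,a,b}  FOLLOW(A)={$,a,b}  FOLLOW(B)={$,b,c}  FOLLOW(C)={a}
[3]
  A→A B: FOLLOW(B) ⊇ FOLLOW(A) ⊇ {$,a,b}; new: +{a}
  FOLLOW(S)={$,a,b}  FOLLOW(A)={$,a,b}  FOLLOW(B)={$,a,b,c}  FOLLOW(C)={a}
[4] done
  FOLLOW(S)={$,a,b}  FOLLOW(A)={$,a,b}  FOLLOW(B)={$,a,b,c}  FOLLOW(C)={a}

FOLLOW(A) = ["$", "a", "b"]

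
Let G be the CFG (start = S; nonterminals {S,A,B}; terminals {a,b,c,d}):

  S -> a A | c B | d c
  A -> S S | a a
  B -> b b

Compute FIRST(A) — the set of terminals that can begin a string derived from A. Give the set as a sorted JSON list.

FIRST sets, iterate to fixpoint:
[1]
  A via A→a a: +{a}
  B via B→b b: +{b}
  S via S→a A: +{a}
  S via S→c B: +{c}
  S via S→d c: +{d}
  FIRST[S]={a,c,d}  FIRST[A]={a}  FIRST[B]={b}
[2]
  A via A→S S: +{c,d}
  FIRST[S]={a,c,d}  FIRST[A]={a,c,d}  FIRST[B]={b}
[3] — fixpoint
  FIRST[S]={a,c,d}  FIRST[A]={a,c,d}  FIRST[B]={b}

FIRST(A) = ["a", "c", "d"]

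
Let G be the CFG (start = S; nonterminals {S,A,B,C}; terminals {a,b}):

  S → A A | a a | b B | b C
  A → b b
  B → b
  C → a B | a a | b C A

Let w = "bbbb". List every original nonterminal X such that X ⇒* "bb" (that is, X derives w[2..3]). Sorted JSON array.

CNF form of G:
  S -> A A | T0 B | T0 C | T1 T1
  A -> T0 T0
  B -> b
  C -> T0 X2 | T1 B | T1 T1
  T0 -> b
  T1 -> a
  X2 -> C A

Fill CYK table bottom-up — only the sub-triangle for w[2..3]:
  [2..2]={B,T0}  "b"  orig:{B}
  [3..3]={B,T0}  "b"  orig:{B}
  [2..3]={A,S}  "bb"

Original NTs in T[2,3] deriving "bb": ["A", "S"]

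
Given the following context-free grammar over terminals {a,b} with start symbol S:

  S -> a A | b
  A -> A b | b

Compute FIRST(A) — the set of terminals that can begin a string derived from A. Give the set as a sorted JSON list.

FIRST sets, iterate to fixpoint:
pass 1:
  A via A→b: +{b}
  S via S→a A: +{a}
  S via S→b: +{b}
  S: {a,b}  A: {b}
pass 2: — fixpoint
  S: {a,b}  A: {b}

FIRST(A) = ["b"]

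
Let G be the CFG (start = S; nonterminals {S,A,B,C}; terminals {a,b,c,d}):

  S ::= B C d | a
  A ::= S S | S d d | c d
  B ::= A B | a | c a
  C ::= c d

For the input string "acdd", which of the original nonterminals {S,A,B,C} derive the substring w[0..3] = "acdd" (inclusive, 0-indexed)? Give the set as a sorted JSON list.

Convert to CNF:
  S -> B X4 | a
  A -> S S | S X3 | T1 T0
  B -> A B | T1 T2 | a
  C -> T1 T0
  T0 -> d
  T1 -> c
  T2 -> a
  X3 -> T0 T0
  X4 -> C T0

Fill CYK table bottom-up, restricted to cells inside w[0..3]:
  [0..0]={B,S,T2}  "a"  orig:{B,S}
  [1..1]={T1}  "c"  orig:{}
  [2..2]={T0}  "d"  orig:{}
  [3..3]={T0}  "d"  orig:{}
  [0..1]=∅  "ac"
  [1..2]={A,C}  "cd"
  [2..3]={X3}  "dd"  orig:{}
  [0..2]=∅  "acd"
  [1..3]={X4}  "cdd"  orig:{}
  [0..3]={S}  "acdd"

Original NTs in T[0,3] deriving "acdd": ["S"]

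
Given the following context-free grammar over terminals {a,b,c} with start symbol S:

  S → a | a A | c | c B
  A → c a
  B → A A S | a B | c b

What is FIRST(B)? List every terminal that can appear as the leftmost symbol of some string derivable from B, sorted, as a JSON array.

FIRST iteration:
round 1:
  A via A→c a: +{c}
  B via B→A A S: +{c}
  B via B→a B: +{a}
  S via S→a: +{a}
  S via S→c: +{c}
  S: {a,c}  A: {c}  B: {a,c}
round 2: — fixpoint
  S: {a,c}  A: {c}  B: {a,c}

FIRST(B) = ["a", "c"]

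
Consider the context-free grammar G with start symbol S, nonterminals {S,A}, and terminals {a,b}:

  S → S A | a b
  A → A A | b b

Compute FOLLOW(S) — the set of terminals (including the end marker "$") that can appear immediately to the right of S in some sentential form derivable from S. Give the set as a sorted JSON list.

Compute FIRST by fixpoint:
pass 1:
  A via A→b b: +{b}
  S via S→a b: +{a}
  FIRST[S]={a}  FIRST[A]={b}
pass 2: done
  FIRST[S]={a}  FIRST[A]={b}

Compute FOLLOW by fixpoint:
seed FOLLOW(S) with $
[1]
  A→A A: FOLLOW(A) ⊇ FIRST(A) = {b}; new: +{b}
  S→S A: FOLLOW(S) ⊇ FIRST(A) = {b}; new: +{b}
  S→S A: FOLLOW(A) ⊇ FOLLOW(S) ⊇ {$,b}; new: +{$}
  S: {$,b}  A: {$,b}
[2] done
  S: {$,b}  A: {$,b}

FOLLOW(S) = ["$", "b"]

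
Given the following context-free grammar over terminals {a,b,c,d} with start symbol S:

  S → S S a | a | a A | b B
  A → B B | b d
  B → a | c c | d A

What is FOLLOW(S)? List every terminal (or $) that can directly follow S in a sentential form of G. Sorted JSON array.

FIRST iteration:
pass 1:
  A via A→b d: +{b}
  B via B→a: +{a}
  B via B→c c: +{c}
  B via B→d A: +{d}
  S via S→a: +{a}
  S via S→b B: +{b}
  FIRST(S)={a,b}  FIRST(A)={b}  FIRST(B)={a,c,d}
pass 2:
  A via A→B B: +{a,c,d}
  FIRST(S)={a,b}  FIRST(A)={a,b,c,d}  FIRST(B)={a,c,d}
pass 3: (stable)
  FIRST(S)={a,b}  FIRST(A)={a,b,c,d}  FIRST(B)={a,c,d}

FOLLOW sets:
seed FOLLOW(S) with $
pass 1:
  A→B B: FOLLOW(B) ⊇ FIRST(B) = {a,c,d}; new: +{a,c,d}
  B→d A: FOLLOW(A) ⊇ FOLLOW(B) ⊇ {a,c,d}; new: +{a,c,d}
  S→S S a: FOLLOW(S) ⊇ FIRST(S) = {a,b}; new: +{a,b}
  S→a A: FOLLOW(A) ⊇ FOLLOW(S) ⊇ {$,a,b}; new: +{$,b}
  S→b B: FOLLOW(B) ⊇ FOLLOW(S) ⊇ {$,a,b}; new: +{$,b}
  S: {$,a,b}  A: {$,a,b,c,d}  B: {$,a,b,c,d}
pass 2: (stable)
  S: {$,a,b}  A: {$,a,b,c,d}  B: {$,a,b,c,d}

FOLLOW(S) = ["$", "a", "b"]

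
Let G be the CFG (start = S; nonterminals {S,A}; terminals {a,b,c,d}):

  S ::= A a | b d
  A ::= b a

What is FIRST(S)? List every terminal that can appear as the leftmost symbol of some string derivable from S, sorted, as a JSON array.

FIRST iteration:
iter 1:
  A via A→b a: +{b}
  S via S→A a: +{b}
  S: {b}  A: {b}
iter 2: (stable)
  S: {b}  A: {b}

FIRST(S) = ["b"]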